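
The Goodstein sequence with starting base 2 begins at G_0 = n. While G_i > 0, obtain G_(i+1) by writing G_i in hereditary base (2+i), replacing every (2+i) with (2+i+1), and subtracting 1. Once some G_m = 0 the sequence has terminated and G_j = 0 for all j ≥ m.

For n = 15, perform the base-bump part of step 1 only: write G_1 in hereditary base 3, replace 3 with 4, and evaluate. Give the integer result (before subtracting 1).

1284

[0] 15 ≡ 2^(2 + 1) + 2^2 + 2 + 1 (base 2). Lift 3: 112. −1: 111.
[1] 111 ≡ 3^(3 + 1) + 3^3 + 3 (base 3). Lift 4: 1284. −1: 1283.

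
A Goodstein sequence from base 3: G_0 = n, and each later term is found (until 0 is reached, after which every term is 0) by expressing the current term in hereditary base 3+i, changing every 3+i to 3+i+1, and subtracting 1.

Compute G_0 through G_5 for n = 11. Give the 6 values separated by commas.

11, 17, 25, 35, 39, 43

G_0=11  [base 3] 3^2 + 2  →[3↦4]→  4^2 + 2 = 18  −1 ⇒ G_1=17
G_1=17  [base 4] 4^2 + 1  →[4↦5]→  5^2 + 1 = 26  −1 ⇒ G_2=25
G_2=25  [base 5] 5^2  →[5↦6]→  6^2 = 36  −1 ⇒ G_3=35
G_3=35  [base 6] 5·6 + 5  →[6↦7]→  5·7 + 5 = 40  −1 ⇒ G_4=39
G_4=39  [base 7] 5·7 + 4  →[7↦8]→  5·8 + 4 = 44  −1 ⇒ G_5=43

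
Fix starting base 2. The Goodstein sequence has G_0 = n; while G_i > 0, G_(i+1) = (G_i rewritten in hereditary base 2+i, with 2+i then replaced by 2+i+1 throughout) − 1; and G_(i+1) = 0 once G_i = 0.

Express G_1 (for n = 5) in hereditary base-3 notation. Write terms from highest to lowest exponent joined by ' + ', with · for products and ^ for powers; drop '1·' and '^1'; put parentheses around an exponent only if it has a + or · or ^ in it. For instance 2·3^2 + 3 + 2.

3^3

G_0 = 5. HB_2(5) = 2^2 + 1. Bump = 28. G_1 = 27.
G_1 = 27. HB_3(27) = 3^3. Bump = 256. G_2 = 255.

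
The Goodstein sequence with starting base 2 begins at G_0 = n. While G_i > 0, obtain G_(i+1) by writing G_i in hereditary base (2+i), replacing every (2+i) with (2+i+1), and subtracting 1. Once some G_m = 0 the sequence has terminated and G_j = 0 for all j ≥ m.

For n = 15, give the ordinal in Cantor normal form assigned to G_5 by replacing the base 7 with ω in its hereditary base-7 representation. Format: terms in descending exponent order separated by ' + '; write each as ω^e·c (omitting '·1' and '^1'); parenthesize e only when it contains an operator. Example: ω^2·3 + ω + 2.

G_0 = 15. HB_2(15) = 2^(2 + 1) + 2^2 + 2 + 1. Bump = 112. G_1 = 111.
G_1 = 111. HB_3(111) = 3^(3 + 1) + 3^3 + 3. Bump = 1284. G_2 = 1283.
G_2 = 1283. HB_4(1283) = 4^(4 + 1) + 4^4 + 3. Bump = 18753. G_3 = 18752.
G_3 = 18752. HB_5(18752) = 5^(5 + 1) + 5^5 + 2. Bump = 326594. G_4 = 326593.
G_4 = 326593. HB_6(326593) = 6^(6 + 1) + 6^6 + 1. Bump = 6588345. G_5 = 6588344.

ω^(ω + 1) + ω^ω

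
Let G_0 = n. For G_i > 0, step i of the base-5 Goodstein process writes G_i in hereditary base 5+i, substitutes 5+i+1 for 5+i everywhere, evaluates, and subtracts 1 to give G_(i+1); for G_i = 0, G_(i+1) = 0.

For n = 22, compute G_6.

step 0: 22 = 4·5 + 2; sub 6 for 5: 4·6 + 2; = 26; G_1 = 26−1 = 25
step 1: 25 = 4·6 + 1; sub 7 for 6: 4·7 + 1; = 29; G_2 = 29−1 = 28
step 2: 28 = 4·7; sub 8 for 7: 4·8; = 32; G_3 = 32−1 = 31
step 3: 31 = 3·8 + 7; sub 9 for 8: 3·9 + 7; = 34; G_4 = 34−1 = 33
step 4: 33 = 3·9 + 6; sub 10 for 9: 3·10 + 6; = 36; G_5 = 36−1 = 35
step 5: 35 = 3·10 + 5; sub 11 for 10: 3·11 + 5; = 38; G_6 = 38−1 = 37
step 6: 37 = 3·11 + 4; sub 12 for 11: 3·12 + 4; = 40; G_7 = 40−1 = 39

37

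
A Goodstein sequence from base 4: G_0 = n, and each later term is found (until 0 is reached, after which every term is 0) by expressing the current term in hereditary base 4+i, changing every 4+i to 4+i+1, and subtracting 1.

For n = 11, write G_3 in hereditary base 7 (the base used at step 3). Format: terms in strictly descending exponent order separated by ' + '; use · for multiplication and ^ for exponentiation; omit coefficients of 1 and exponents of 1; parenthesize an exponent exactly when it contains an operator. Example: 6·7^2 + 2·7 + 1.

2·7

i=0: 11 = 2·4 + 3 (b=4); 4→5: 2·5 + 3 = 13; 13−1 = 12
i=1: 12 = 2·5 + 2 (b=5); 5→6: 2·6 + 2 = 14; 14−1 = 13
i=2: 13 = 2·6 + 1 (b=6); 6→7: 2·7 + 1 = 15; 15−1 = 14
i=3: 14 = 2·7 (b=7); 7→8: 2·8 = 16; 16−1 = 15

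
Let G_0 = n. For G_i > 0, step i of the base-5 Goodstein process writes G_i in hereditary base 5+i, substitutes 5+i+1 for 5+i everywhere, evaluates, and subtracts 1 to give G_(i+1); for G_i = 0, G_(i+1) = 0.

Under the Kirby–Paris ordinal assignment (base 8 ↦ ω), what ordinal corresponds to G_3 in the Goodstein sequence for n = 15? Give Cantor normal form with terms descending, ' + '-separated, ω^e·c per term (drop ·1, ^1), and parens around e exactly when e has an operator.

G_0 = 15. HB_5(15) = 3·5. Bump = 18. G_1 = 17.
G_1 = 17. HB_6(17) = 2·6 + 5. Bump = 19. G_2 = 18.
G_2 = 18. HB_7(18) = 2·7 + 4. Bump = 20. G_3 = 19.
G_3 = 19. HB_8(19) = 2·8 + 3. Bump = 21. G_4 = 20.

ω·2 + 3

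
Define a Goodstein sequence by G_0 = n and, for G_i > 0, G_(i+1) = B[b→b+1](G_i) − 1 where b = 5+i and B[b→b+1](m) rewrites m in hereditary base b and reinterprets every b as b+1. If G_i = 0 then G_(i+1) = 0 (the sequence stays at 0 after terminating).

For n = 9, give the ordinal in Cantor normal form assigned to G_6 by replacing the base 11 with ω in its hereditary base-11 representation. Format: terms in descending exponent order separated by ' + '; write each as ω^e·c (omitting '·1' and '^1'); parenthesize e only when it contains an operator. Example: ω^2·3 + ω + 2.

8

[0] 9 ≡ 5 + 4 (base 5). Lift 6: 10. −1: 9.
[1] 9 ≡ 6 + 3 (base 6). Lift 7: 10. −1: 9.
[2] 9 ≡ 7 + 2 (base 7). Lift 8: 10. −1: 9.
[3] 9 ≡ 8 + 1 (base 8). Lift 9: 10. −1: 9.
[4] 9 ≡ 9 (base 9). Lift 10: 10. −1: 9.
[5] 9 ≡ 9 (base 10). Lift 11: 9. −1: 8.
[6] 8 ≡ 8 (base 11). Lift 12: 8. −1: 7.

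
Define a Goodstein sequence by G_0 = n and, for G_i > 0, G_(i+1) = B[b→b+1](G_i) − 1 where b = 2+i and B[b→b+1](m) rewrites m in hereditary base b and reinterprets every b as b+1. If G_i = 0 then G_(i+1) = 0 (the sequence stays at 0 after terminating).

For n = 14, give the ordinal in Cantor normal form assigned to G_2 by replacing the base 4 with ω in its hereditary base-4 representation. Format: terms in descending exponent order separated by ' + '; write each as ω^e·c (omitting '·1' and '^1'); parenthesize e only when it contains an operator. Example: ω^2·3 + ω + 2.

ω^(ω + 1) + ω^ω + 1

G_0=14  [base 2] 2^(2 + 1) + 2^2 + 2  →[2↦3]→  3^(3 + 1) + 3^3 + 3 = 111  −1 ⇒ G_1=110
G_1=110  [base 3] 3^(3 + 1) + 3^3 + 2  →[3↦4]→  4^(4 + 1) + 4^4 + 2 = 1282  −1 ⇒ G_2=1281
G_2=1281  [base 4] 4^(4 + 1) + 4^4 + 1  →[4↦5]→  5^(5 + 1) + 5^5 + 1 = 18751  −1 ⇒ G_3=18750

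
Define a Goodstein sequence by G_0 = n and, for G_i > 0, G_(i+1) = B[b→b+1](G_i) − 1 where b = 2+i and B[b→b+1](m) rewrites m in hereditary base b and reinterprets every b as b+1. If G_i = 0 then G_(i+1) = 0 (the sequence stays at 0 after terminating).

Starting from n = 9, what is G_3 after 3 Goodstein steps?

9842

G_0 = 9. HB_2(9) = 2^(2 + 1) + 1. Bump = 82. G_1 = 81.
G_1 = 81. HB_3(81) = 3^(3 + 1). Bump = 1024. G_2 = 1023.
G_2 = 1023. HB_4(1023) = 3·4^4 + 3·4^3 + 3·4^2 + 3·4 + 3. Bump = 9843. G_3 = 9842.
G_3 = 9842. HB_5(9842) = 3·5^5 + 3·5^3 + 3·5^2 + 3·5 + 2. Bump = 140744. G_4 = 140743.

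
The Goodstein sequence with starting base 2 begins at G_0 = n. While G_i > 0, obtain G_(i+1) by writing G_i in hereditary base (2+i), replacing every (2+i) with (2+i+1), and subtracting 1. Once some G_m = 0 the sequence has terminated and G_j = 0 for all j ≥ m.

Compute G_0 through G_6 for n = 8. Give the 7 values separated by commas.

i=0: 8 = 2^(2 + 1) (b=2); 2→3: 3^(3 + 1) = 81; 81−1 = 80
i=1: 80 = 2·3^3 + 2·3^2 + 2·3 + 2 (b=3); 3→4: 2·4^4 + 2·4^2 + 2·4 + 2 = 554; 554−1 = 553
i=2: 553 = 2·4^4 + 2·4^2 + 2·4 + 1 (b=4); 4→5: 2·5^5 + 2·5^2 + 2·5 + 1 = 6311; 6311−1 = 6310
i=3: 6310 = 2·5^5 + 2·5^2 + 2·5 (b=5); 5→6: 2·6^6 + 2·6^2 + 2·6 = 93396; 93396−1 = 93395
i=4: 93395 = 2·6^6 + 2·6^2 + 6 + 5 (b=6); 6→7: 2·7^7 + 2·7^2 + 7 + 5 = 1647196; 1647196−1 = 1647195
i=5: 1647195 = 2·7^7 + 2·7^2 + 7 + 4 (b=7); 7→8: 2·8^8 + 2·8^2 + 8 + 4 = 33554572; 33554572−1 = 33554571

8, 80, 553, 6310, 93395, 1647195, 33554571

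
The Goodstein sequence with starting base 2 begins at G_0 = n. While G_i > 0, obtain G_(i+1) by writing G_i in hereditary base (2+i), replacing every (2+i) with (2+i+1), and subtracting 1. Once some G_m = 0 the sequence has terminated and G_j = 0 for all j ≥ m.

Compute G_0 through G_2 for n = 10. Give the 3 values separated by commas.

i=0: 10 = 2^(2 + 1) + 2 (b=2); 2→3: 3^(3 + 1) + 3 = 84; 84−1 = 83
i=1: 83 = 3^(3 + 1) + 2 (b=3); 3→4: 4^(4 + 1) + 2 = 1026; 1026−1 = 1025

10, 83, 1025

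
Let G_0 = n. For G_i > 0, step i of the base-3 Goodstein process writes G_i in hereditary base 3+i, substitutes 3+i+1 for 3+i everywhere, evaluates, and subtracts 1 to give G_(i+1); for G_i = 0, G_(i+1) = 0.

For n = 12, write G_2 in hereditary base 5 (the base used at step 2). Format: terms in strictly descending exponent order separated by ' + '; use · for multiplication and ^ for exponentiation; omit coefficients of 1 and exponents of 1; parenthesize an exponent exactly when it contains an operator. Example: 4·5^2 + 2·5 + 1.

5^2 + 2

i=0: 12 = 3^2 + 3 (b=3); 3→4: 4^2 + 4 = 20; 20−1 = 19
i=1: 19 = 4^2 + 3 (b=4); 4→5: 5^2 + 3 = 28; 28−1 = 27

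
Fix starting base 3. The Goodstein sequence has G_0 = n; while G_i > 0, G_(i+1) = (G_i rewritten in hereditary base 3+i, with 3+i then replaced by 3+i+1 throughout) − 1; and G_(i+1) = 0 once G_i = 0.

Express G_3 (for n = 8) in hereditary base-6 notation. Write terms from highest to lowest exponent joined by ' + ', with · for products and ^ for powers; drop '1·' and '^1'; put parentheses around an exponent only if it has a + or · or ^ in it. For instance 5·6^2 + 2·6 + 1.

step 0: 8 = 2·3 + 2; sub 4 for 3: 2·4 + 2; = 10; G_1 = 10−1 = 9
step 1: 9 = 2·4 + 1; sub 5 for 4: 2·5 + 1; = 11; G_2 = 11−1 = 10
step 2: 10 = 2·5; sub 6 for 5: 2·6; = 12; G_3 = 12−1 = 11

6 + 5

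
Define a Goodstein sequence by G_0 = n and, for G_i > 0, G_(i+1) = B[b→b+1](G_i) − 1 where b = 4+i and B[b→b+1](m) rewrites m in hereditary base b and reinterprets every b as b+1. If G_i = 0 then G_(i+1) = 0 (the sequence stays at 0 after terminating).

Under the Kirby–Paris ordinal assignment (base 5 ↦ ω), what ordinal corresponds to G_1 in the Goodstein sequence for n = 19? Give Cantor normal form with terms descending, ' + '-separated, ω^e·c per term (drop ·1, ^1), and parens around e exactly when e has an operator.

ω^2 + 2

[0] 19 ≡ 4^2 + 3 (base 4). Lift 5: 28. −1: 27.
[1] 27 ≡ 5^2 + 2 (base 5). Lift 6: 38. −1: 37.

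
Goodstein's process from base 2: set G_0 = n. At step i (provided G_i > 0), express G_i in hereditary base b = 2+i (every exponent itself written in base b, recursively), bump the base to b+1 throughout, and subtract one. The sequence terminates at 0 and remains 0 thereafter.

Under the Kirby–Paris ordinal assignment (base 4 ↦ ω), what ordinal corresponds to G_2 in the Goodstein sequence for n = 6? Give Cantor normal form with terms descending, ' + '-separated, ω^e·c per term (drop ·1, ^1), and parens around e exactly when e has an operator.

base 2: 6 = 2^2 + 2; at 3: 3^3 + 3 = 30; next = 29
base 3: 29 = 3^3 + 2; at 4: 4^4 + 2 = 258; next = 257

ω^ω + 1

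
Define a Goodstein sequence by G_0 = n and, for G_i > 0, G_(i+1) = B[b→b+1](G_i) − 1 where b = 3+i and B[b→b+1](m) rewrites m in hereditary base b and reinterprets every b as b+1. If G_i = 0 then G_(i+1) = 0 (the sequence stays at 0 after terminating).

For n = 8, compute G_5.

11

base 3: 8 = 2·3 + 2; at 4: 2·4 + 2 = 10; next = 9
base 4: 9 = 2·4 + 1; at 5: 2·5 + 1 = 11; next = 10
base 5: 10 = 2·5; at 6: 2·6 = 12; next = 11
base 6: 11 = 6 + 5; at 7: 7 + 5 = 12; next = 11
base 7: 11 = 7 + 4; at 8: 8 + 4 = 12; next = 11
base 8: 11 = 8 + 3; at 9: 9 + 3 = 12; next = 11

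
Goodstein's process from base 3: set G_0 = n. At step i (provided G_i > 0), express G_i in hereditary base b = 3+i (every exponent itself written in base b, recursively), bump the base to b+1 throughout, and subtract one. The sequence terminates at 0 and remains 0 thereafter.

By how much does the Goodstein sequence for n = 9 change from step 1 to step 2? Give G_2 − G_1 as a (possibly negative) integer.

2

base 3: 9 = 3^2; at 4: 4^2 = 16; next = 15
base 4: 15 = 3·4 + 3; at 5: 3·5 + 3 = 18; next = 17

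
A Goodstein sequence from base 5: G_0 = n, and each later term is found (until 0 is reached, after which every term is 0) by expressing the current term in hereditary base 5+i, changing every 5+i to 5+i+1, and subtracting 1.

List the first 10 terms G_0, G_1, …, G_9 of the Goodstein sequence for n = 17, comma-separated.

17 —HB5→ 3·5 + 2 —bump→ 3·6 + 2 = 20 —(−1)→ 19
19 —HB6→ 3·6 + 1 —bump→ 3·7 + 1 = 22 —(−1)→ 21
21 —HB7→ 3·7 —bump→ 3·8 = 24 —(−1)→ 23
23 —HB8→ 2·8 + 7 —bump→ 2·9 + 7 = 25 —(−1)→ 24
24 —HB9→ 2·9 + 6 —bump→ 2·10 + 6 = 26 —(−1)→ 25
25 —HB10→ 2·10 + 5 —bump→ 2·11 + 5 = 27 —(−1)→ 26
26 —HB11→ 2·11 + 4 —bump→ 2·12 + 4 = 28 —(−1)→ 27
27 —HB12→ 2·12 + 3 —bump→ 2·13 + 3 = 29 —(−1)→ 28
28 —HB13→ 2·13 + 2 —bump→ 2·14 + 2 = 30 —(−1)→ 29

17, 19, 21, 23, 24, 25, 26, 27, 28, 29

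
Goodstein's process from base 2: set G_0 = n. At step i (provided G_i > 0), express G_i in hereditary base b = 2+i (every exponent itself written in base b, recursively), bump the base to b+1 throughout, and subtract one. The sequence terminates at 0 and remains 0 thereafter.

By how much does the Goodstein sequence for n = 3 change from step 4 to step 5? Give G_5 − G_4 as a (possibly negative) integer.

-1

step 0: 3 = 2 + 1; sub 3 for 2: 3 + 1; = 4; G_1 = 4−1 = 3
step 1: 3 = 3; sub 4 for 3: 4; = 4; G_2 = 4−1 = 3
step 2: 3 = 3; sub 5 for 4: 3; = 3; G_3 = 3−1 = 2
step 3: 2 = 2; sub 6 for 5: 2; = 2; G_4 = 2−1 = 1
step 4: 1 = 1; sub 7 for 6: 1; = 1; G_5 = 1−1 = 0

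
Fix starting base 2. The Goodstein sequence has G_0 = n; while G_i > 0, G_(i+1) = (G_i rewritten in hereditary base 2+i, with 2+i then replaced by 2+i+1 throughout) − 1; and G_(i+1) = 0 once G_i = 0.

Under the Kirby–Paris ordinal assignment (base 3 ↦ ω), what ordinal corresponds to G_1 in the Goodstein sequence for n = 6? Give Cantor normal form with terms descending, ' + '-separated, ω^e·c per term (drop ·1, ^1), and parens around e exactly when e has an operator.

i=0: 6 = 2^2 + 2 (b=2); 2→3: 3^3 + 3 = 30; 30−1 = 29
i=1: 29 = 3^3 + 2 (b=3); 3→4: 4^4 + 2 = 258; 258−1 = 257

ω^ω + 2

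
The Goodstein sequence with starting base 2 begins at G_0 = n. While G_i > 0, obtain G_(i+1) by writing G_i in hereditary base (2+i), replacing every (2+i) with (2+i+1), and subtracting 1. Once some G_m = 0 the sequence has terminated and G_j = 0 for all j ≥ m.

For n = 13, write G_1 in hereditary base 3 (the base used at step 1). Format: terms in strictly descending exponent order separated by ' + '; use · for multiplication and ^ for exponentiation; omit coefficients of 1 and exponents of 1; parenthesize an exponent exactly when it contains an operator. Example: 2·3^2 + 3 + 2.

3^(3 + 1) + 3^3

(0) 13|_2 = 2^(2 + 1) + 2^2 + 1 ↦ 3^(3 + 1) + 3^3 + 1|_3 = 109 ⇒ 108
(1) 108|_3 = 3^(3 + 1) + 3^3 ↦ 4^(4 + 1) + 4^4|_4 = 1280 ⇒ 1279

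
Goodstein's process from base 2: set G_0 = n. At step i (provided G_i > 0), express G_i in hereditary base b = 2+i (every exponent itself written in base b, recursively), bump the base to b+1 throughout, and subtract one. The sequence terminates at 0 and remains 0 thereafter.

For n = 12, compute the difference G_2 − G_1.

958

(0) 12|_2 = 2^(2 + 1) + 2^2 ↦ 3^(3 + 1) + 3^3|_3 = 108 ⇒ 107
(1) 107|_3 = 3^(3 + 1) + 2·3^2 + 2·3 + 2 ↦ 4^(4 + 1) + 2·4^2 + 2·4 + 2|_4 = 1066 ⇒ 1065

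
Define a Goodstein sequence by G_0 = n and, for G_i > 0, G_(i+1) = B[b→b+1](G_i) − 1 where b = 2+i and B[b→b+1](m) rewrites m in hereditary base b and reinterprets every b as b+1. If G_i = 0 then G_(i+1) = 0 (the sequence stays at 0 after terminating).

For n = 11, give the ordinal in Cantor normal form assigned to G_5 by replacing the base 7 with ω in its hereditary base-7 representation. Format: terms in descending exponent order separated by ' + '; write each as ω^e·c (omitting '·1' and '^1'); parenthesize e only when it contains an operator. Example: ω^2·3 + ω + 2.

11 —HB2→ 2^(2 + 1) + 2 + 1 —bump→ 3^(3 + 1) + 3 + 1 = 85 —(−1)→ 84
84 —HB3→ 3^(3 + 1) + 3 —bump→ 4^(4 + 1) + 4 = 1028 —(−1)→ 1027
1027 —HB4→ 4^(4 + 1) + 3 —bump→ 5^(5 + 1) + 3 = 15628 —(−1)→ 15627
15627 —HB5→ 5^(5 + 1) + 2 —bump→ 6^(6 + 1) + 2 = 279938 —(−1)→ 279937
279937 —HB6→ 6^(6 + 1) + 1 —bump→ 7^(7 + 1) + 1 = 5764802 —(−1)→ 5764801
5764801 —HB7→ 7^(7 + 1) —bump→ 8^(8 + 1) = 134217728 —(−1)→ 134217727

ω^(ω + 1)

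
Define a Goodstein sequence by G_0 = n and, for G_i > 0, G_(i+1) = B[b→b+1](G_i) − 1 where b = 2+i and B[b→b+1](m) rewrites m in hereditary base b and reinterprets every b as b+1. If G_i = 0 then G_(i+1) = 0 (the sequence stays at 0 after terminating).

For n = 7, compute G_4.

46657

(0) 7|_2 = 2^2 + 2 + 1 ↦ 3^3 + 3 + 1|_3 = 31 ⇒ 30
(1) 30|_3 = 3^3 + 3 ↦ 4^4 + 4|_4 = 260 ⇒ 259
(2) 259|_4 = 4^4 + 3 ↦ 5^5 + 3|_5 = 3128 ⇒ 3127
(3) 3127|_5 = 5^5 + 2 ↦ 6^6 + 2|_6 = 46658 ⇒ 46657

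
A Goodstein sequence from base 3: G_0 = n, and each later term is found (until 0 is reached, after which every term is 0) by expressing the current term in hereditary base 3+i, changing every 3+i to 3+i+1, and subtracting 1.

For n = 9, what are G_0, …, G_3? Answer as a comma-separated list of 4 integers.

i=0: 9 = 3^2 (b=3); 3→4: 4^2 = 16; 16−1 = 15
i=1: 15 = 3·4 + 3 (b=4); 4→5: 3·5 + 3 = 18; 18−1 = 17
i=2: 17 = 3·5 + 2 (b=5); 5→6: 3·6 + 2 = 20; 20−1 = 19

9, 15, 17, 19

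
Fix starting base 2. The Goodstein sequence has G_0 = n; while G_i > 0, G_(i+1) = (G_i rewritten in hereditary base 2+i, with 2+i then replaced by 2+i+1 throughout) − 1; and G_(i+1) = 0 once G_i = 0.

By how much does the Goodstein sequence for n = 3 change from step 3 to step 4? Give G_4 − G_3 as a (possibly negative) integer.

3 —HB2→ 2 + 1 —bump→ 3 + 1 = 4 —(−1)→ 3
3 —HB3→ 3 —bump→ 4 = 4 —(−1)→ 3
3 —HB4→ 3 —bump→ 3 = 3 —(−1)→ 2
2 —HB5→ 2 —bump→ 2 = 2 —(−1)→ 1

-1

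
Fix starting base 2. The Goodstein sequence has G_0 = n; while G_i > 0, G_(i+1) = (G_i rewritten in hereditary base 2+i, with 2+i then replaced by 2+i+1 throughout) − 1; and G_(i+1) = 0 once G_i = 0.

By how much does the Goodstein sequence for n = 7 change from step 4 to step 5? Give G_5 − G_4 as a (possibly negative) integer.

i=0: 7 = 2^2 + 2 + 1 (b=2); 2→3: 3^3 + 3 + 1 = 31; 31−1 = 30
i=1: 30 = 3^3 + 3 (b=3); 3→4: 4^4 + 4 = 260; 260−1 = 259
i=2: 259 = 4^4 + 3 (b=4); 4→5: 5^5 + 3 = 3128; 3128−1 = 3127
i=3: 3127 = 5^5 + 2 (b=5); 5→6: 6^6 + 2 = 46658; 46658−1 = 46657
i=4: 46657 = 6^6 + 1 (b=6); 6→7: 7^7 + 1 = 823544; 823544−1 = 823543

776886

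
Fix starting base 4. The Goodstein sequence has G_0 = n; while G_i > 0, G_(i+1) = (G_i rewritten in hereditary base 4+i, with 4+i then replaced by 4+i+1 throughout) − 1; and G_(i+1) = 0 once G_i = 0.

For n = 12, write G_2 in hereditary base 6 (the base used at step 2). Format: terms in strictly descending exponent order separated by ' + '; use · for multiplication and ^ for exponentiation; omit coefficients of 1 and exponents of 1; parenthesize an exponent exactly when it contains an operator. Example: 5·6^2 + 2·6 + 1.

2·6 + 3

[0] 12 ≡ 3·4 (base 4). Lift 5: 15. −1: 14.
[1] 14 ≡ 2·5 + 4 (base 5). Lift 6: 16. −1: 15.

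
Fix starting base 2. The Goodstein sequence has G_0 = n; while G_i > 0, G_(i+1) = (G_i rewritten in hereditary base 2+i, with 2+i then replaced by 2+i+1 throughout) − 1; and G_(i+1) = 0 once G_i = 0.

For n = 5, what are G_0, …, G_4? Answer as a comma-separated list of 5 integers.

5, 27, 255, 467, 775

step 0: 5 = 2^2 + 1; sub 3 for 2: 3^3 + 1; = 28; G_1 = 28−1 = 27
step 1: 27 = 3^3; sub 4 for 3: 4^4; = 256; G_2 = 256−1 = 255
step 2: 255 = 3·4^3 + 3·4^2 + 3·4 + 3; sub 5 for 4: 3·5^3 + 3·5^2 + 3·5 + 3; = 468; G_3 = 468−1 = 467
step 3: 467 = 3·5^3 + 3·5^2 + 3·5 + 2; sub 6 for 5: 3·6^3 + 3·6^2 + 3·6 + 2; = 776; G_4 = 776−1 = 775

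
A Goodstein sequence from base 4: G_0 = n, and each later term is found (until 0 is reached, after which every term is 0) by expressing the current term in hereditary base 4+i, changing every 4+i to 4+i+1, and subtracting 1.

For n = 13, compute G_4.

G_0 = 13. HB_4(13) = 3·4 + 1. Bump = 16. G_1 = 15.
G_1 = 15. HB_5(15) = 3·5. Bump = 18. G_2 = 17.
G_2 = 17. HB_6(17) = 2·6 + 5. Bump = 19. G_3 = 18.
G_3 = 18. HB_7(18) = 2·7 + 4. Bump = 20. G_4 = 19.
G_4 = 19. HB_8(19) = 2·8 + 3. Bump = 21. G_5 = 20.

19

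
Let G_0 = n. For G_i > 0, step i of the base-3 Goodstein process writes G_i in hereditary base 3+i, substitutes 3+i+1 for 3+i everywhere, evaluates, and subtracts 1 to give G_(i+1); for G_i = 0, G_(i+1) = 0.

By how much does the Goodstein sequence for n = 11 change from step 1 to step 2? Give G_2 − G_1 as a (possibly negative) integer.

11 —HB3→ 3^2 + 2 —bump→ 4^2 + 2 = 18 —(−1)→ 17
17 —HB4→ 4^2 + 1 —bump→ 5^2 + 1 = 26 —(−1)→ 25

8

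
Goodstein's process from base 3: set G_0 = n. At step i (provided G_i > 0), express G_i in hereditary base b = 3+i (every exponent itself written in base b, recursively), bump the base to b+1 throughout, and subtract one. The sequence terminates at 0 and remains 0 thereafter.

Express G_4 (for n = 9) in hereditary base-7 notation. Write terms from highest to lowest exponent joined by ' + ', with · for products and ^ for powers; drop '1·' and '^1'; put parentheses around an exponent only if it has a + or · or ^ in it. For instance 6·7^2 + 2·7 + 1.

(0) 9|_3 = 3^2 ↦ 4^2|_4 = 16 ⇒ 15
(1) 15|_4 = 3·4 + 3 ↦ 3·5 + 3|_5 = 18 ⇒ 17
(2) 17|_5 = 3·5 + 2 ↦ 3·6 + 2|_6 = 20 ⇒ 19
(3) 19|_6 = 3·6 + 1 ↦ 3·7 + 1|_7 = 22 ⇒ 21
(4) 21|_7 = 3·7 ↦ 3·8|_8 = 24 ⇒ 23

3·7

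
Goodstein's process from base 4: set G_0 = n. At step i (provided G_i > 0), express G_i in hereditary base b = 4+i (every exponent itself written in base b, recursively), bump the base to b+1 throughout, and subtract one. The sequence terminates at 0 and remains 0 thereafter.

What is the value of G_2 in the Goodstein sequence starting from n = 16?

27

(0) 16|_4 = 4^2 ↦ 5^2|_5 = 25 ⇒ 24
(1) 24|_5 = 4·5 + 4 ↦ 4·6 + 4|_6 = 28 ⇒ 27
(2) 27|_6 = 4·6 + 3 ↦ 4·7 + 3|_7 = 31 ⇒ 30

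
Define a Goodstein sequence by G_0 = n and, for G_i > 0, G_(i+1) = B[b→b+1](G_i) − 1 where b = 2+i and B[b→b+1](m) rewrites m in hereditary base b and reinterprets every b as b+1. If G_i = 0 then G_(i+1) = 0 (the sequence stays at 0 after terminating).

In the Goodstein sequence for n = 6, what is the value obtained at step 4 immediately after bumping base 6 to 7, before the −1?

98040

(0) 6|_2 = 2^2 + 2 ↦ 3^3 + 3|_3 = 30 ⇒ 29
(1) 29|_3 = 3^3 + 2 ↦ 4^4 + 2|_4 = 258 ⇒ 257
(2) 257|_4 = 4^4 + 1 ↦ 5^5 + 1|_5 = 3126 ⇒ 3125
(3) 3125|_5 = 5^5 ↦ 6^6|_6 = 46656 ⇒ 46655
(4) 46655|_6 = 5·6^5 + 5·6^4 + 5·6^3 + 5·6^2 + 5·6 + 5 ↦ 5·7^5 + 5·7^4 + 5·7^3 + 5·7^2 + 5·7 + 5|_7 = 98040 ⇒ 98039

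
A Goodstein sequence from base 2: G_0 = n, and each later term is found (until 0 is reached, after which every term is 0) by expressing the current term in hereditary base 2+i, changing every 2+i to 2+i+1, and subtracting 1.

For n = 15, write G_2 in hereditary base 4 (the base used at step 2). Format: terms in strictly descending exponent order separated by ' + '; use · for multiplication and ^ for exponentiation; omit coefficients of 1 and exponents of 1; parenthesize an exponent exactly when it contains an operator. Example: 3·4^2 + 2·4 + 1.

(0) 15|_2 = 2^(2 + 1) + 2^2 + 2 + 1 ↦ 3^(3 + 1) + 3^3 + 3 + 1|_3 = 112 ⇒ 111
(1) 111|_3 = 3^(3 + 1) + 3^3 + 3 ↦ 4^(4 + 1) + 4^4 + 4|_4 = 1284 ⇒ 1283
(2) 1283|_4 = 4^(4 + 1) + 4^4 + 3 ↦ 5^(5 + 1) + 5^5 + 3|_5 = 18753 ⇒ 18752

4^(4 + 1) + 4^4 + 3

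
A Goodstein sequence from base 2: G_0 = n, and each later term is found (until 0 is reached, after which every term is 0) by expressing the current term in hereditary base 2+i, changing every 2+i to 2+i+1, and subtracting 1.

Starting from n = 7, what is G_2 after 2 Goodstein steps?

(0) 7|_2 = 2^2 + 2 + 1 ↦ 3^3 + 3 + 1|_3 = 31 ⇒ 30
(1) 30|_3 = 3^3 + 3 ↦ 4^4 + 4|_4 = 260 ⇒ 259
(2) 259|_4 = 4^4 + 3 ↦ 5^5 + 3|_5 = 3128 ⇒ 3127

259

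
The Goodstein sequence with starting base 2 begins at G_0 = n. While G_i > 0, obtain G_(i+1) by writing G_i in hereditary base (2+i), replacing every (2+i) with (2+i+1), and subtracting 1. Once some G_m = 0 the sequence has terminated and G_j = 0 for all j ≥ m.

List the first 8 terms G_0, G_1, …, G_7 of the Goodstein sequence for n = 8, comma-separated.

8, 80, 553, 6310, 93395, 1647195, 33554571, 774841151

base 2: 8 = 2^(2 + 1); at 3: 3^(3 + 1) = 81; next = 80
base 3: 80 = 2·3^3 + 2·3^2 + 2·3 + 2; at 4: 2·4^4 + 2·4^2 + 2·4 + 2 = 554; next = 553
base 4: 553 = 2·4^4 + 2·4^2 + 2·4 + 1; at 5: 2·5^5 + 2·5^2 + 2·5 + 1 = 6311; next = 6310
base 5: 6310 = 2·5^5 + 2·5^2 + 2·5; at 6: 2·6^6 + 2·6^2 + 2·6 = 93396; next = 93395
base 6: 93395 = 2·6^6 + 2·6^2 + 6 + 5; at 7: 2·7^7 + 2·7^2 + 7 + 5 = 1647196; next = 1647195
base 7: 1647195 = 2·7^7 + 2·7^2 + 7 + 4; at 8: 2·8^8 + 2·8^2 + 8 + 4 = 33554572; next = 33554571
base 8: 33554571 = 2·8^8 + 2·8^2 + 8 + 3; at 9: 2·9^9 + 2·9^2 + 9 + 3 = 774841152; next = 774841151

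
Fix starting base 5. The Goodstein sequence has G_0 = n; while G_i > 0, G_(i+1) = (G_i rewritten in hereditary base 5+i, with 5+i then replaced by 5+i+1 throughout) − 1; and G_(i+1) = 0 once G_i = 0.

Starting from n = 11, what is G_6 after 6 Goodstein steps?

i=0: 11 = 2·5 + 1 (b=5); 5→6: 2·6 + 1 = 13; 13−1 = 12
i=1: 12 = 2·6 (b=6); 6→7: 2·7 = 14; 14−1 = 13
i=2: 13 = 7 + 6 (b=7); 7→8: 8 + 6 = 14; 14−1 = 13
i=3: 13 = 8 + 5 (b=8); 8→9: 9 + 5 = 14; 14−1 = 13
i=4: 13 = 9 + 4 (b=9); 9→10: 10 + 4 = 14; 14−1 = 13
i=5: 13 = 10 + 3 (b=10); 10→11: 11 + 3 = 14; 14−1 = 13

13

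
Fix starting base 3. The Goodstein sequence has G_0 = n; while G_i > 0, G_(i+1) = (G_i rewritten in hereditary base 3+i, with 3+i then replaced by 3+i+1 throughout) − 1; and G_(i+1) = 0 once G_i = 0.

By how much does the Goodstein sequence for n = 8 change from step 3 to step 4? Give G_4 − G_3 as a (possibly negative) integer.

0

[0] 8 ≡ 2·3 + 2 (base 3). Lift 4: 10. −1: 9.
[1] 9 ≡ 2·4 + 1 (base 4). Lift 5: 11. −1: 10.
[2] 10 ≡ 2·5 (base 5). Lift 6: 12. −1: 11.
[3] 11 ≡ 6 + 5 (base 6). Lift 7: 12. −1: 11.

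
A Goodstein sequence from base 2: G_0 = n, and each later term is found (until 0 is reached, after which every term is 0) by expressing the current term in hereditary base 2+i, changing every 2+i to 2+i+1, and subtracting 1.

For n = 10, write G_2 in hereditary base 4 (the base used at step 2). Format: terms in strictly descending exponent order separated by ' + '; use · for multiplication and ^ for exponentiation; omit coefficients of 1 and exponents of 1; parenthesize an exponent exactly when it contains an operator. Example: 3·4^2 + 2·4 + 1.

G_0 = 10. HB_2(10) = 2^(2 + 1) + 2. Bump = 84. G_1 = 83.
G_1 = 83. HB_3(83) = 3^(3 + 1) + 2. Bump = 1026. G_2 = 1025.
G_2 = 1025. HB_4(1025) = 4^(4 + 1) + 1. Bump = 15626. G_3 = 15625.

4^(4 + 1) + 1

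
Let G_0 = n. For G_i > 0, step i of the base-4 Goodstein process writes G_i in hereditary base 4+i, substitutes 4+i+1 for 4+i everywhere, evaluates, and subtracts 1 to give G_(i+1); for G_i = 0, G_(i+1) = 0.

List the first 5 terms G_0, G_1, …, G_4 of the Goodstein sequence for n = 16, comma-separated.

16, 24, 27, 30, 33

(0) 16|_4 = 4^2 ↦ 5^2|_5 = 25 ⇒ 24
(1) 24|_5 = 4·5 + 4 ↦ 4·6 + 4|_6 = 28 ⇒ 27
(2) 27|_6 = 4·6 + 3 ↦ 4·7 + 3|_7 = 31 ⇒ 30
(3) 30|_7 = 4·7 + 2 ↦ 4·8 + 2|_8 = 34 ⇒ 33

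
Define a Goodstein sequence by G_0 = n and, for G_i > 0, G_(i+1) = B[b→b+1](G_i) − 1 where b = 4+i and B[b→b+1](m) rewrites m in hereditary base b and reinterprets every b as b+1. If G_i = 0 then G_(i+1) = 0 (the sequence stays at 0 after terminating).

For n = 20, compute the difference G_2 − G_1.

base 4: 20 = 4^2 + 4; at 5: 5^2 + 5 = 30; next = 29
base 5: 29 = 5^2 + 4; at 6: 6^2 + 4 = 40; next = 39

10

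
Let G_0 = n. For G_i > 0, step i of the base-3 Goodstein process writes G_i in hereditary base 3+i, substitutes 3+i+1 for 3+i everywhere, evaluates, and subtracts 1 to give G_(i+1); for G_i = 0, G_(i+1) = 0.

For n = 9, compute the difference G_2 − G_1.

i=0: 9 = 3^2 (b=3); 3→4: 4^2 = 16; 16−1 = 15
i=1: 15 = 3·4 + 3 (b=4); 4→5: 3·5 + 3 = 18; 18−1 = 17

2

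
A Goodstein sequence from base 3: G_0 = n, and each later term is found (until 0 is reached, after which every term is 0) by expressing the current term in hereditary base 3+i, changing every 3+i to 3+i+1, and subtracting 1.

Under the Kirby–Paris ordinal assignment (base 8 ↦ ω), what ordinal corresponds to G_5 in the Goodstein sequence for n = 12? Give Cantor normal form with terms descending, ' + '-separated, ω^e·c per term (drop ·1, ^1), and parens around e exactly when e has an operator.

i=0: 12 = 3^2 + 3 (b=3); 3→4: 4^2 + 4 = 20; 20−1 = 19
i=1: 19 = 4^2 + 3 (b=4); 4→5: 5^2 + 3 = 28; 28−1 = 27
i=2: 27 = 5^2 + 2 (b=5); 5→6: 6^2 + 2 = 38; 38−1 = 37
i=3: 37 = 6^2 + 1 (b=6); 6→7: 7^2 + 1 = 50; 50−1 = 49
i=4: 49 = 7^2 (b=7); 7→8: 8^2 = 64; 64−1 = 63

ω·7 + 7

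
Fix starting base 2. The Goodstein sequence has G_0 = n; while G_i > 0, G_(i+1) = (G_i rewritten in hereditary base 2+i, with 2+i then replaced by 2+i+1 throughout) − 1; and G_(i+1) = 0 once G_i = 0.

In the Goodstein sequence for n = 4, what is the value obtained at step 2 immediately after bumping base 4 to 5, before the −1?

base 2: 4 = 2^2; at 3: 3^3 = 27; next = 26
base 3: 26 = 2·3^2 + 2·3 + 2; at 4: 2·4^2 + 2·4 + 2 = 42; next = 41
base 4: 41 = 2·4^2 + 2·4 + 1; at 5: 2·5^2 + 2·5 + 1 = 61; next = 60

61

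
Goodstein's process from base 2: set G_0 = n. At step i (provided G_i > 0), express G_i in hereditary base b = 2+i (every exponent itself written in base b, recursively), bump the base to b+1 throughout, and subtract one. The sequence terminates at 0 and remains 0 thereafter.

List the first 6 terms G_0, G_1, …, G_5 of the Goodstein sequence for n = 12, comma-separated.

12, 107, 1065, 15685, 280019, 5764910

G_0=12  [base 2] 2^(2 + 1) + 2^2  →[2↦3]→  3^(3 + 1) + 3^3 = 108  −1 ⇒ G_1=107
G_1=107  [base 3] 3^(3 + 1) + 2·3^2 + 2·3 + 2  →[3↦4]→  4^(4 + 1) + 2·4^2 + 2·4 + 2 = 1066  −1 ⇒ G_2=1065
G_2=1065  [base 4] 4^(4 + 1) + 2·4^2 + 2·4 + 1  →[4↦5]→  5^(5 + 1) + 2·5^2 + 2·5 + 1 = 15686  −1 ⇒ G_3=15685
G_3=15685  [base 5] 5^(5 + 1) + 2·5^2 + 2·5  →[5↦6]→  6^(6 + 1) + 2·6^2 + 2·6 = 280020  −1 ⇒ G_4=280019
G_4=280019  [base 6] 6^(6 + 1) + 2·6^2 + 6 + 5  →[6↦7]→  7^(7 + 1) + 2·7^2 + 7 + 5 = 5764911  −1 ⇒ G_5=5764910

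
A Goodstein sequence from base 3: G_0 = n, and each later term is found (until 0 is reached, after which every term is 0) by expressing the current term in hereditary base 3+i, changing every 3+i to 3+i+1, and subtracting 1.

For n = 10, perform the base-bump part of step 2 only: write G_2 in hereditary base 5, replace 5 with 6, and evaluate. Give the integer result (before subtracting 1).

(0) 10|_3 = 3^2 + 1 ↦ 4^2 + 1|_4 = 17 ⇒ 16
(1) 16|_4 = 4^2 ↦ 5^2|_5 = 25 ⇒ 24

28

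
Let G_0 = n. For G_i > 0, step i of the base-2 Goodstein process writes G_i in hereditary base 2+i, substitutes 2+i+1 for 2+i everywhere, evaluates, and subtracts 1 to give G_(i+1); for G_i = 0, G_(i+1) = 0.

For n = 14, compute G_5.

5862840

base 2: 14 = 2^(2 + 1) + 2^2 + 2; at 3: 3^(3 + 1) + 3^3 + 3 = 111; next = 110
base 3: 110 = 3^(3 + 1) + 3^3 + 2; at 4: 4^(4 + 1) + 4^4 + 2 = 1282; next = 1281
base 4: 1281 = 4^(4 + 1) + 4^4 + 1; at 5: 5^(5 + 1) + 5^5 + 1 = 18751; next = 18750
base 5: 18750 = 5^(5 + 1) + 5^5; at 6: 6^(6 + 1) + 6^6 = 326592; next = 326591
base 6: 326591 = 6^(6 + 1) + 5·6^5 + 5·6^4 + 5·6^3 + 5·6^2 + 5·6 + 5; at 7: 7^(7 + 1) + 5·7^5 + 5·7^4 + 5·7^3 + 5·7^2 + 5·7 + 5 = 5862841; next = 5862840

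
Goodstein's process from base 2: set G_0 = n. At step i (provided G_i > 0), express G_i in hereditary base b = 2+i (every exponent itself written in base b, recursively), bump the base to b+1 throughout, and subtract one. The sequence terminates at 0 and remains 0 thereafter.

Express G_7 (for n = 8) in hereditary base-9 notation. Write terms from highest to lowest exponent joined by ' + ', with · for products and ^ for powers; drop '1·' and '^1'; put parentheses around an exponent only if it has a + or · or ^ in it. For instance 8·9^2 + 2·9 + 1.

2·9^9 + 2·9^2 + 9 + 2

step 0: 8 = 2^(2 + 1); sub 3 for 2: 3^(3 + 1); = 81; G_1 = 81−1 = 80
step 1: 80 = 2·3^3 + 2·3^2 + 2·3 + 2; sub 4 for 3: 2·4^4 + 2·4^2 + 2·4 + 2; = 554; G_2 = 554−1 = 553
step 2: 553 = 2·4^4 + 2·4^2 + 2·4 + 1; sub 5 for 4: 2·5^5 + 2·5^2 + 2·5 + 1; = 6311; G_3 = 6311−1 = 6310
step 3: 6310 = 2·5^5 + 2·5^2 + 2·5; sub 6 for 5: 2·6^6 + 2·6^2 + 2·6; = 93396; G_4 = 93396−1 = 93395
step 4: 93395 = 2·6^6 + 2·6^2 + 6 + 5; sub 7 for 6: 2·7^7 + 2·7^2 + 7 + 5; = 1647196; G_5 = 1647196−1 = 1647195
step 5: 1647195 = 2·7^7 + 2·7^2 + 7 + 4; sub 8 for 7: 2·8^8 + 2·8^2 + 8 + 4; = 33554572; G_6 = 33554572−1 = 33554571
step 6: 33554571 = 2·8^8 + 2·8^2 + 8 + 3; sub 9 for 8: 2·9^9 + 2·9^2 + 9 + 3; = 774841152; G_7 = 774841152−1 = 774841151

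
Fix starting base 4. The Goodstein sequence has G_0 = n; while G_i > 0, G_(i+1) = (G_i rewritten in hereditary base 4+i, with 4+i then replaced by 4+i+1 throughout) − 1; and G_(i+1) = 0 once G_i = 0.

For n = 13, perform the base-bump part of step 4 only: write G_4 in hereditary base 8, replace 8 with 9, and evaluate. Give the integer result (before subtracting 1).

21

(0) 13|_4 = 3·4 + 1 ↦ 3·5 + 1|_5 = 16 ⇒ 15
(1) 15|_5 = 3·5 ↦ 3·6|_6 = 18 ⇒ 17
(2) 17|_6 = 2·6 + 5 ↦ 2·7 + 5|_7 = 19 ⇒ 18
(3) 18|_7 = 2·7 + 4 ↦ 2·8 + 4|_8 = 20 ⇒ 19
(4) 19|_8 = 2·8 + 3 ↦ 2·9 + 3|_9 = 21 ⇒ 20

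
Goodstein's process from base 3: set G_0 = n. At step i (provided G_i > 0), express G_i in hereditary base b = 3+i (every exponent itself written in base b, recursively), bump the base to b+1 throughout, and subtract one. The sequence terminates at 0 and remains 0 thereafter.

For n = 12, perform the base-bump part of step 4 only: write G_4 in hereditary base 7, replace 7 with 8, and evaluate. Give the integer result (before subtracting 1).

i=0: 12 = 3^2 + 3 (b=3); 3→4: 4^2 + 4 = 20; 20−1 = 19
i=1: 19 = 4^2 + 3 (b=4); 4→5: 5^2 + 3 = 28; 28−1 = 27
i=2: 27 = 5^2 + 2 (b=5); 5→6: 6^2 + 2 = 38; 38−1 = 37
i=3: 37 = 6^2 + 1 (b=6); 6→7: 7^2 + 1 = 50; 50−1 = 49
i=4: 49 = 7^2 (b=7); 7→8: 8^2 = 64; 64−1 = 63

64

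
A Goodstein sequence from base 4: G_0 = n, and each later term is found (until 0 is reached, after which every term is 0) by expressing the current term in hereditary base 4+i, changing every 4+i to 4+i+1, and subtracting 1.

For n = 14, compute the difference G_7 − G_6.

i=0: 14 = 3·4 + 2 (b=4); 4→5: 3·5 + 2 = 17; 17−1 = 16
i=1: 16 = 3·5 + 1 (b=5); 5→6: 3·6 + 1 = 19; 19−1 = 18
i=2: 18 = 3·6 (b=6); 6→7: 3·7 = 21; 21−1 = 20
i=3: 20 = 2·7 + 6 (b=7); 7→8: 2·8 + 6 = 22; 22−1 = 21
i=4: 21 = 2·8 + 5 (b=8); 8→9: 2·9 + 5 = 23; 23−1 = 22
i=5: 22 = 2·9 + 4 (b=9); 9→10: 2·10 + 4 = 24; 24−1 = 23
i=6: 23 = 2·10 + 3 (b=10); 10→11: 2·11 + 3 = 25; 25−1 = 24

1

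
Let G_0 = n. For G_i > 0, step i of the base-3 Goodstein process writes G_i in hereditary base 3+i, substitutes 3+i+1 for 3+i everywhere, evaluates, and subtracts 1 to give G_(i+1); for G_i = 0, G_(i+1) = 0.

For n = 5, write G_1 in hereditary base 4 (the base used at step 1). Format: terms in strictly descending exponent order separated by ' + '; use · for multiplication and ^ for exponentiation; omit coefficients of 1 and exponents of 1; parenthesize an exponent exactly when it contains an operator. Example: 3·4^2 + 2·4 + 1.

4 + 1

G_0=5  [base 3] 3 + 2  →[3↦4]→  4 + 2 = 6  −1 ⇒ G_1=5
G_1=5  [base 4] 4 + 1  →[4↦5]→  5 + 1 = 6  −1 ⇒ G_2=5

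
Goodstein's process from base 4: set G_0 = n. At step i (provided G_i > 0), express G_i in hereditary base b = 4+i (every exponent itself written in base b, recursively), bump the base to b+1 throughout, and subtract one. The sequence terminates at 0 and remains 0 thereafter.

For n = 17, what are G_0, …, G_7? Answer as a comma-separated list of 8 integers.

17, 25, 35, 39, 43, 47, 51, 55

[0] 17 ≡ 4^2 + 1 (base 4). Lift 5: 26. −1: 25.
[1] 25 ≡ 5^2 (base 5). Lift 6: 36. −1: 35.
[2] 35 ≡ 5·6 + 5 (base 6). Lift 7: 40. −1: 39.
[3] 39 ≡ 5·7 + 4 (base 7). Lift 8: 44. −1: 43.
[4] 43 ≡ 5·8 + 3 (base 8). Lift 9: 48. −1: 47.
[5] 47 ≡ 5·9 + 2 (base 9). Lift 10: 52. −1: 51.
[6] 51 ≡ 5·10 + 1 (base 10). Lift 11: 56. −1: 55.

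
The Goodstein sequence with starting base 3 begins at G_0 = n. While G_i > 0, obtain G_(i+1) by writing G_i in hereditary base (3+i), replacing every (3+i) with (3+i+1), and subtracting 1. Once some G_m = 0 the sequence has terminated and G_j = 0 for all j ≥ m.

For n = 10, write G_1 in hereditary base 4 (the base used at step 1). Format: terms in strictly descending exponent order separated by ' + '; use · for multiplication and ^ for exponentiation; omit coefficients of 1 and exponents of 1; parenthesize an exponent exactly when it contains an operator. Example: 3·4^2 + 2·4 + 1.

4^2

[0] 10 ≡ 3^2 + 1 (base 3). Lift 4: 17. −1: 16.
[1] 16 ≡ 4^2 (base 4). Lift 5: 25. −1: 24.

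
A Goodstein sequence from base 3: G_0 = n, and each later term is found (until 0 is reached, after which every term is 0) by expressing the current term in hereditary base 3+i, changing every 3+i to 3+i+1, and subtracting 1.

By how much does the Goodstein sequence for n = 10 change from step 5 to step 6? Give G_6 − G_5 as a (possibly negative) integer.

3

step 0: 10 = 3^2 + 1; sub 4 for 3: 4^2 + 1; = 17; G_1 = 17−1 = 16
step 1: 16 = 4^2; sub 5 for 4: 5^2; = 25; G_2 = 25−1 = 24
step 2: 24 = 4·5 + 4; sub 6 for 5: 4·6 + 4; = 28; G_3 = 28−1 = 27
step 3: 27 = 4·6 + 3; sub 7 for 6: 4·7 + 3; = 31; G_4 = 31−1 = 30
step 4: 30 = 4·7 + 2; sub 8 for 7: 4·8 + 2; = 34; G_5 = 34−1 = 33
step 5: 33 = 4·8 + 1; sub 9 for 8: 4·9 + 1; = 37; G_6 = 37−1 = 36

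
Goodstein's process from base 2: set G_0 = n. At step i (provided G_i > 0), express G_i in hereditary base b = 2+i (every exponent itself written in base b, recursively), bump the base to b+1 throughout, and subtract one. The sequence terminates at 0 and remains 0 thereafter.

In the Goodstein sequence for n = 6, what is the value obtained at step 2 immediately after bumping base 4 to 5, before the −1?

G_0=6  [base 2] 2^2 + 2  →[2↦3]→  3^3 + 3 = 30  −1 ⇒ G_1=29
G_1=29  [base 3] 3^3 + 2  →[3↦4]→  4^4 + 2 = 258  −1 ⇒ G_2=257

3126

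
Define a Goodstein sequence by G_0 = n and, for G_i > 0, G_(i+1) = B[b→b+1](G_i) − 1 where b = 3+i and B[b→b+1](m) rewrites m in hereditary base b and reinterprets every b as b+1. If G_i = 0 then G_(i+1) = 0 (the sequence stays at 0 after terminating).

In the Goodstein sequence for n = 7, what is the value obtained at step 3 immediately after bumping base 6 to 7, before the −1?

step 0: 7 = 2·3 + 1; sub 4 for 3: 2·4 + 1; = 9; G_1 = 9−1 = 8
step 1: 8 = 2·4; sub 5 for 4: 2·5; = 10; G_2 = 10−1 = 9
step 2: 9 = 5 + 4; sub 6 for 5: 6 + 4; = 10; G_3 = 10−1 = 9
step 3: 9 = 6 + 3; sub 7 for 6: 7 + 3; = 10; G_4 = 10−1 = 9

10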